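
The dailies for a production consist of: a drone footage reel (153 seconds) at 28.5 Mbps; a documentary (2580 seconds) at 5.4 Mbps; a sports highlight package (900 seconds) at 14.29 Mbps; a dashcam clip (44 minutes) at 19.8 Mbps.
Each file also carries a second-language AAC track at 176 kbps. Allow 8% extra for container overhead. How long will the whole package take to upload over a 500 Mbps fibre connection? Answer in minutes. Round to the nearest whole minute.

3 minutes

Audio: 176 kbps = 0.176 Mbps.
drone footage reel: 28.676 Mbps × 153 s × 1.08 = 4738.4 Mb
documentary: 5.576 Mbps × 2580 s × 1.08 = 15537.0 Mb
sports highlight package: 14.466 Mbps × 900 s × 1.08 = 14061.0 Mb
dashcam clip: 19.976 Mbps × 2640 s × 1.08 = 56955.6 Mb
Total: 91291.9 Mb = 11411.5 MB.
At 500 Mbps: 91291.9 / 500 = 183 s ≈ 3.04 minutes.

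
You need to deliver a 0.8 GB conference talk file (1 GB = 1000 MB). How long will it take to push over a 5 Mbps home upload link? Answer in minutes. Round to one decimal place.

21.3 minutes

File: 0.8 GB = 6400.0 Mb.
At 5 Mbps: 6400.0 / 5 = 1280.0 s ≈ 21.3 minutes.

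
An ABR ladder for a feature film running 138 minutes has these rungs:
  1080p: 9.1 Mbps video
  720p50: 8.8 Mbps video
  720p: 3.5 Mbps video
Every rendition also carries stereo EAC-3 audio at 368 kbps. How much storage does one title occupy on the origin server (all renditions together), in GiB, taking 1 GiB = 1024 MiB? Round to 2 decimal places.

138 min = 8280 s
Audio: 368 kbps = 0.368 Mbps.
Sum of rendition bitrates: (9.1+0.368) + (8.8+0.368) + (3.5+0.368) = 22.504 Mbps.
× 8280 s = 186,333 Mb = 23,292 MB = 21.69 GiB.

21.69 GiB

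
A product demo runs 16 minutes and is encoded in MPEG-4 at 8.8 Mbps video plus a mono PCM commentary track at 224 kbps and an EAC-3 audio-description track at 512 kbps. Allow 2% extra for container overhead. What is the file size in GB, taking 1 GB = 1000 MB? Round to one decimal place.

16 min = 960 s
Audio total: 224 + 512 = 736 kbps = 0.736 Mbps.
Total bitrate: 8.8 + 0.736 = 9.536 Mbps.
Stream data: 9.536 Mbps × 960 s = 9154.6 Mb.
With 2% container overhead: ×1.02.
9,338 Mb ÷ 8 = 1,167 MB → 1.167 GB.

1.2 GB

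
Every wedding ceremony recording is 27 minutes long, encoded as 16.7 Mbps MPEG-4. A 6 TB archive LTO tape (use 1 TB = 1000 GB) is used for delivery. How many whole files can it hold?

27 min = 1620 s
Per item: 16.700 Mbps × 1620 s = 27,054 Mb = 3,382 MB.
Capacity: 6 TB = 48,000,000 Mb; 1774.23 items → 1774 complete.

1774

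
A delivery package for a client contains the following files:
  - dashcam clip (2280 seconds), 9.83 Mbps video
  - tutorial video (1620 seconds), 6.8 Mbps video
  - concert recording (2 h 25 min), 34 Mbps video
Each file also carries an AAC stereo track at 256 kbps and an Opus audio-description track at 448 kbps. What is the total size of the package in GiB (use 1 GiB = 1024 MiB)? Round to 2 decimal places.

Audio total: 256 + 448 = 704 kbps = 0.704 Mbps.
dashcam clip: 10.534 Mbps × 2280 s = 24017.5 Mb
tutorial video: 7.504 Mbps × 1620 s = 12156.5 Mb
concert recording: 34.704 Mbps × 8700 s = 301924.8 Mb
Total: 338098.8 Mb = 42262.3 MB.
= 39.36 GiB.

39.36 GiB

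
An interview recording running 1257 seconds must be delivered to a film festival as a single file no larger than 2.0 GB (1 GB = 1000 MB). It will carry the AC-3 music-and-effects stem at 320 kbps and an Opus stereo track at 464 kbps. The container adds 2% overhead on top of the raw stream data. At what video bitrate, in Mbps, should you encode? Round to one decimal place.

11.7 Mbps

Budget: 2.0 GB = 16000.0 Mb.
Stream payload after overhead: 16000.0 / 1.02 = 15686.3 Mb.
Total bitrate budget: 15686.3 Mb / 1257 s = 12.479 Mbps.
Audio total: 320 + 464 = 784 kbps = 0.784 Mbps.
Video: 12.479 − 0.784 = 11.695 Mbps.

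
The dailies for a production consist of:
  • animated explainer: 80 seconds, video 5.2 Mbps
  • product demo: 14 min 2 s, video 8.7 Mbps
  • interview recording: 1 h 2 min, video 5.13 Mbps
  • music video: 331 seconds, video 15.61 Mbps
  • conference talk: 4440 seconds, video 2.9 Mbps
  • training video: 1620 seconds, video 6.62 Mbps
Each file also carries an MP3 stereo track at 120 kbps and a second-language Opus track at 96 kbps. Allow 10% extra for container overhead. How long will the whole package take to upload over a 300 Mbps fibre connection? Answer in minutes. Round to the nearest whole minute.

4 minutes

Audio total: 120 + 96 = 216 kbps = 0.216 Mbps.
animated explainer: 5.416 Mbps × 80 s × 1.10 = 476.6 Mb
product demo: 8.916 Mbps × 842 s × 1.10 = 8258.0 Mb
interview recording: 5.346 Mbps × 3720 s × 1.10 = 21875.8 Mb
music video: 15.826 Mbps × 331 s × 1.10 = 5762.2 Mb
conference talk: 3.116 Mbps × 4440 s × 1.10 = 15218.5 Mb
training video: 6.836 Mbps × 1620 s × 1.10 = 12181.8 Mb
Total: 63773.0 Mb = 7971.6 MB.
At 300 Mbps: 63773.0 / 300 = 213 s ≈ 3.54 minutes.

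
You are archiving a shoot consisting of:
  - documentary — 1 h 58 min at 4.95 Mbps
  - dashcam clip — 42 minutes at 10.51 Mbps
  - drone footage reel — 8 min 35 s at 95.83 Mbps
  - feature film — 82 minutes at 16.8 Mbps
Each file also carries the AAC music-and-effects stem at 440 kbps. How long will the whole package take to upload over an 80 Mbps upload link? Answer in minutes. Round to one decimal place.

Audio: 440 kbps = 0.440 Mbps.
documentary: 5.390 Mbps × 7080 s = 38161.2 Mb
dashcam clip: 10.950 Mbps × 2520 s = 27594.0 Mb
drone footage reel: 96.270 Mbps × 515 s = 49579.1 Mb
feature film: 17.240 Mbps × 4920 s = 84820.8 Mb
Total: 200155.0 Mb = 25019.4 MB.
At 80 Mbps: 200155.0 / 80 = 2502 s ≈ 41.7 minutes.

41.7 minutes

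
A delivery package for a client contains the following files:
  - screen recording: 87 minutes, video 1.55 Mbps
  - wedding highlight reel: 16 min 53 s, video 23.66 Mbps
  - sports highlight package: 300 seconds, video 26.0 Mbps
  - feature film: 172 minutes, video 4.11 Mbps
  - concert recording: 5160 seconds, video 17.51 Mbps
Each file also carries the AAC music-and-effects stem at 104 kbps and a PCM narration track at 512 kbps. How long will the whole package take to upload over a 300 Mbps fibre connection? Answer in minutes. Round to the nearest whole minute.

Audio total: 104 + 512 = 616 kbps = 0.616 Mbps.
screen recording: 2.166 Mbps × 5220 s = 11306.5 Mb
wedding highlight reel: 24.276 Mbps × 1013 s = 24591.6 Mb
sports highlight package: 26.616 Mbps × 300 s = 7984.8 Mb
feature film: 4.726 Mbps × 10320 s = 48772.3 Mb
concert recording: 18.126 Mbps × 5160 s = 93530.2 Mb
Total: 186185.4 Mb = 23273.2 MB.
At 300 Mbps: 186185.4 / 300 = 621 s ≈ 10.3 minutes.

10 minutes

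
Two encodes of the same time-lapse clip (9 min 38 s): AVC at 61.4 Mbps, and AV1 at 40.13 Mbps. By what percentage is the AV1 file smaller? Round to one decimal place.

34.6%

9 min 38 s = 578 s
AVC: 61.400 Mbps × 578 s = 35489.2 Mb = 4.436 GB.
AV1: 40.130 Mbps × 578 s = 23195.1 Mb = 2.899 GB.
Reduction: (1 − 2.899/4.436) × 100 = 34.64%.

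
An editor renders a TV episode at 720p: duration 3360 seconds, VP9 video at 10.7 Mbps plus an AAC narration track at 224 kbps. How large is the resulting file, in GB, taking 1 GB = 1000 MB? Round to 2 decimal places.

4.59 GB

Audio: 224 kbps = 0.224 Mbps.
Total bitrate: 10.7 + 0.224 = 10.924 Mbps.
Stream data: 10.924 Mbps × 3360 s = 36704.6 Mb.
36,705 Mb ÷ 8 = 4,588 MB → 4.588 GB.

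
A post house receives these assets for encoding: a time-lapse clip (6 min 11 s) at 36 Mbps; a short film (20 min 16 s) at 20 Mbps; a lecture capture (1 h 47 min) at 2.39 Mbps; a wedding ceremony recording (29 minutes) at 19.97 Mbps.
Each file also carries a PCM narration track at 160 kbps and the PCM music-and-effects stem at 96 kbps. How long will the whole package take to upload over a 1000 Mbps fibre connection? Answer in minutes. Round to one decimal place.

1.5 minutes

Audio total: 160 + 96 = 256 kbps = 0.256 Mbps.
time-lapse clip: 36.256 Mbps × 371 s = 13451.0 Mb
short film: 20.256 Mbps × 1216 s = 24631.3 Mb
lecture capture: 2.646 Mbps × 6420 s = 16987.3 Mb
wedding ceremony recording: 20.226 Mbps × 1740 s = 35193.2 Mb
Total: 90262.8 Mb = 11282.9 MB.
At 1000 Mbps: 90262.8 / 1000 = 90 s ≈ 1.5 minutes.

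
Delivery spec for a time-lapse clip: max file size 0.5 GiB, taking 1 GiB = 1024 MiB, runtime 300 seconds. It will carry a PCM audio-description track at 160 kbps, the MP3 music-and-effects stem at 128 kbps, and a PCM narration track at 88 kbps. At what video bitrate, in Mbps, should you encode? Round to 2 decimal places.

Budget: 0.5 GiB = 4295.0 Mb.
Total bitrate budget: 4295.0 Mb / 300 s = 14.317 Mbps.
Audio total: 160 + 128 + 88 = 376 kbps = 0.376 Mbps.
Video: 14.317 − 0.376 = 13.941 Mbps.

13.94 Mbps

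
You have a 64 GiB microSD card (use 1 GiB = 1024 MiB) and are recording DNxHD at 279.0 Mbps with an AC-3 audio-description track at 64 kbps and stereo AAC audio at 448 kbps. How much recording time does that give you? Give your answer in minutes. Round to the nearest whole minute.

33 minutes

Audio total: 64 + 448 = 512 kbps = 0.512 Mbps.
Total bitrate: 279.0 + 0.512 = 279.512 Mbps.
Capacity: 64 GiB = 549,756 Mb.
Recording time: 549,756 / 279.512 = 1,967 s ≈ 32.8 minutes.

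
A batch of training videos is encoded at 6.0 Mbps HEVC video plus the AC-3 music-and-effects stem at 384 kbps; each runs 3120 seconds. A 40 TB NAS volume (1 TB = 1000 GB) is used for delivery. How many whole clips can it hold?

16065

Audio: 384 kbps = 0.384 Mbps.
Total bitrate: 6.384 Mbps.
Per item: 6.384 Mbps × 3120 s = 19,918 Mb = 2,490 MB.
Capacity: 40 TB = 320,000,000 Mb; 16065.81 items → 16065 complete.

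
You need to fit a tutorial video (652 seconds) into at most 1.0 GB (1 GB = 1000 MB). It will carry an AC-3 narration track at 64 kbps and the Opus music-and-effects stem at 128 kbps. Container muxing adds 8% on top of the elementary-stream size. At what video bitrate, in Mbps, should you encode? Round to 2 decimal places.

11.17 Mbps

Budget: 1.0 GB = 8000.0 Mb.
Stream payload after overhead: 8000.0 / 1.08 = 7407.4 Mb.
Total bitrate budget: 7407.4 Mb / 652 s = 11.361 Mbps.
Audio total: 64 + 128 = 192 kbps = 0.192 Mbps.
Video: 11.361 − 0.192 = 11.169 Mbps.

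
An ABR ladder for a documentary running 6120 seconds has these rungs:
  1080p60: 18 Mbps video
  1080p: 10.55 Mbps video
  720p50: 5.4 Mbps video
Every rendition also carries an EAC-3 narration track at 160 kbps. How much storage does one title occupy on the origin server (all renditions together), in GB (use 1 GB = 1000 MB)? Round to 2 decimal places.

26.34 GB

Audio: 160 kbps = 0.160 Mbps.
Sum of rendition bitrates: (18+0.160) + (10.55+0.160) + (5.4+0.160) = 34.430 Mbps.
× 6120 s = 210,712 Mb = 26,339 MB = 26.34 GB.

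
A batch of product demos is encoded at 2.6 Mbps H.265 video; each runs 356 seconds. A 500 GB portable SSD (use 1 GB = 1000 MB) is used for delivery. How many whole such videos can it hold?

4321

Per item: 2.600 Mbps × 356 s = 925.6 Mb = 115.7 MB.
Capacity: 500 GB = 4,000,000 Mb; 4321.52 items → 4321 complete.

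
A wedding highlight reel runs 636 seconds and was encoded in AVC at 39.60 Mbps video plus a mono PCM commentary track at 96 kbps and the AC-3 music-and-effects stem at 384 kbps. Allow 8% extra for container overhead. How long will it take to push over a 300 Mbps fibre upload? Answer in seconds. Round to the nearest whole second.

92 seconds

Audio total: 96 + 384 = 480 kbps = 0.480 Mbps.
Total bitrate: 40.080 Mbps.
File: 40.080 Mbps × 636 s = 25490.9 Mb.
With 8% container overhead: ×1.08. → 27530.2 Mb.
At 300 Mbps: 27530.2 / 300 = 91.8 s ≈ 91.8 seconds.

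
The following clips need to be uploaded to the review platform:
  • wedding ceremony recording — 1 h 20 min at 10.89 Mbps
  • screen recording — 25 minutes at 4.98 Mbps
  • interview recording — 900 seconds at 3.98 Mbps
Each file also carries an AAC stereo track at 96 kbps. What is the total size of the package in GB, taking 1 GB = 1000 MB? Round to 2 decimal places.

8.00 GB

Audio: 96 kbps = 0.096 Mbps.
wedding ceremony recording: 10.986 Mbps × 4800 s = 52732.8 Mb
screen recording: 5.076 Mbps × 1500 s = 7614.0 Mb
interview recording: 4.076 Mbps × 900 s = 3668.4 Mb
Total: 64015.2 Mb = 8001.9 MB.
= 8.002 GB.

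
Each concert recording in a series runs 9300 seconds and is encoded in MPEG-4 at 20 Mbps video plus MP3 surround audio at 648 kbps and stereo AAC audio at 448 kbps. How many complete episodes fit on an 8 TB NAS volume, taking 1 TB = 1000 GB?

Audio total: 648 + 448 = 1096 kbps = 1.096 Mbps.
Total bitrate: 21.096 Mbps.
Per item: 21.096 Mbps × 9300 s = 196,193 Mb = 24,524 MB.
Capacity: 8 TB = 64,000,000 Mb; 326.21 items → 326 complete.

326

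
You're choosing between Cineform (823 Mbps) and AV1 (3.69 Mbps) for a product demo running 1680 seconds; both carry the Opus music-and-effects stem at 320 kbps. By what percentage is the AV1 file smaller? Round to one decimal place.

99.5%

Audio: 320 kbps = 0.320 Mbps.
Cineform: 823.320 Mbps × 1680 s = 1383177.6 Mb = 172.897 GB.
AV1: 4.010 Mbps × 1680 s = 6736.8 Mb = 0.842 GB.
Reduction: (1 − 0.842/172.897) × 100 = 99.51%.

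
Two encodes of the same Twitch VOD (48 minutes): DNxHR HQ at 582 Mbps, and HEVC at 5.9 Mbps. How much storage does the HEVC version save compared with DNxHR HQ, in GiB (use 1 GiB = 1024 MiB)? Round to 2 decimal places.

48 min = 2880 s
DNxHR HQ: 582.000 Mbps × 2880 s = 1676160.0 Mb = 195.131 GiB.
HEVC: 5.900 Mbps × 2880 s = 16992.0 Mb = 1.978 GiB.
Saving: 195.131 − 1.978 = 193.153 GiB.

193.15 GiB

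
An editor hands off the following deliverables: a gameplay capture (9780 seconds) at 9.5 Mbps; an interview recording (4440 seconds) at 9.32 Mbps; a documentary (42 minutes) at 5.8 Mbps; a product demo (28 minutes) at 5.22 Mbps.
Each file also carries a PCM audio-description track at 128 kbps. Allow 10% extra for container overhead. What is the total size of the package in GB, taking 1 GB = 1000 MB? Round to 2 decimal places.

Audio: 128 kbps = 0.128 Mbps.
gameplay capture: 9.628 Mbps × 9780 s × 1.10 = 103578.0 Mb
interview recording: 9.448 Mbps × 4440 s × 1.10 = 46144.0 Mb
documentary: 5.928 Mbps × 2520 s × 1.10 = 16432.4 Mb
product demo: 5.348 Mbps × 1680 s × 1.10 = 9883.1 Mb
Total: 176037.6 Mb = 22004.7 MB.
= 22.00 GB.

22.00 GB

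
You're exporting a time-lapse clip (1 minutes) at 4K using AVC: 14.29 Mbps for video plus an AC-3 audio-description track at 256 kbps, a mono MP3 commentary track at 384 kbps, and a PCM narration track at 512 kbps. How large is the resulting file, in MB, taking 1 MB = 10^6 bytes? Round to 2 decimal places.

Audio total: 256 + 384 + 512 = 1152 kbps = 1.152 Mbps.
Total bitrate: 14.29 + 1.152 = 15.442 Mbps.
Stream data: 15.442 Mbps × 60 s = 926.5 Mb.
926.5 Mb ÷ 8 = 115.8 MB → 115.8 MB.

115.82 MB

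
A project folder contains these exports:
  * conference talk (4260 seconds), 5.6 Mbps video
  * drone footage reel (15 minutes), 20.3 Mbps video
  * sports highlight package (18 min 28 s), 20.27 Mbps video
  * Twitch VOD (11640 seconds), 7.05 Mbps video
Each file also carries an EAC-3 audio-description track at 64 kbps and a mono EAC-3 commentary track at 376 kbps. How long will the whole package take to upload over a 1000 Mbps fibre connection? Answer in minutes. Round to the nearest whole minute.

Audio total: 64 + 376 = 440 kbps = 0.440 Mbps.
conference talk: 6.040 Mbps × 4260 s = 25730.4 Mb
drone footage reel: 20.740 Mbps × 900 s = 18666.0 Mb
sports highlight package: 20.710 Mbps × 1108 s = 22946.7 Mb
Twitch VOD: 7.490 Mbps × 11640 s = 87183.6 Mb
Total: 154526.7 Mb = 19315.8 MB.
At 1000 Mbps: 154526.7 / 1000 = 155 s ≈ 2.58 minutes.

3 minutes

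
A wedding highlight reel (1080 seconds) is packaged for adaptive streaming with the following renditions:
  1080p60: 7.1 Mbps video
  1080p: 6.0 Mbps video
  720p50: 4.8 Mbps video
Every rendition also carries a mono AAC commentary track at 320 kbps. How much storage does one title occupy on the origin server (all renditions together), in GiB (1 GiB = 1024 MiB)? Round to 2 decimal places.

Audio: 320 kbps = 0.320 Mbps.
Sum of rendition bitrates: (7.1+0.320) + (6.0+0.320) + (4.8+0.320) = 18.860 Mbps.
× 1080 s = 20,369 Mb = 2,546 MB = 2.371 GiB.

2.37 GiB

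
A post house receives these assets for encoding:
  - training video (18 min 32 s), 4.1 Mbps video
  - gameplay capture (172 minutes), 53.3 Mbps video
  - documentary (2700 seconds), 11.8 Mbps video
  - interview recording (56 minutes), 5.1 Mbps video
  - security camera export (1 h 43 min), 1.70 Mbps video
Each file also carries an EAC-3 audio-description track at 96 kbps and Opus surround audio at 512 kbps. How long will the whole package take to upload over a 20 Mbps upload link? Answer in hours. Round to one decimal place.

Audio total: 96 + 512 = 608 kbps = 0.608 Mbps.
training video: 4.708 Mbps × 1112 s = 5235.3 Mb
gameplay capture: 53.908 Mbps × 10320 s = 556330.6 Mb
documentary: 12.408 Mbps × 2700 s = 33501.6 Mb
interview recording: 5.708 Mbps × 3360 s = 19178.9 Mb
security camera export: 2.308 Mbps × 6180 s = 14263.4 Mb
Total: 628509.8 Mb = 78563.7 MB.
At 20 Mbps: 628509.8 / 20 = 31425 s ≈ 8.73 hours.

8.7 hours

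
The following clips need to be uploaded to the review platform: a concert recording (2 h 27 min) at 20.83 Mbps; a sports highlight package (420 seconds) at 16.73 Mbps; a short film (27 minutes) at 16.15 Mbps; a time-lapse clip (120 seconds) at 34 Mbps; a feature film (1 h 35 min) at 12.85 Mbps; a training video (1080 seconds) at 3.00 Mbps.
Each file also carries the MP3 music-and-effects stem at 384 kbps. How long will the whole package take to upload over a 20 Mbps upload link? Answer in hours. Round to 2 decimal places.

Audio: 384 kbps = 0.384 Mbps.
concert recording: 21.214 Mbps × 8820 s = 187107.5 Mb
sports highlight package: 17.114 Mbps × 420 s = 7187.9 Mb
short film: 16.534 Mbps × 1620 s = 26785.1 Mb
time-lapse clip: 34.384 Mbps × 120 s = 4126.1 Mb
feature film: 13.234 Mbps × 5700 s = 75433.8 Mb
training video: 3.384 Mbps × 1080 s = 3654.7 Mb
Total: 304295.0 Mb = 38036.9 MB.
At 20 Mbps: 304295.0 / 20 = 15215 s ≈ 4.23 hours.

4.23 hours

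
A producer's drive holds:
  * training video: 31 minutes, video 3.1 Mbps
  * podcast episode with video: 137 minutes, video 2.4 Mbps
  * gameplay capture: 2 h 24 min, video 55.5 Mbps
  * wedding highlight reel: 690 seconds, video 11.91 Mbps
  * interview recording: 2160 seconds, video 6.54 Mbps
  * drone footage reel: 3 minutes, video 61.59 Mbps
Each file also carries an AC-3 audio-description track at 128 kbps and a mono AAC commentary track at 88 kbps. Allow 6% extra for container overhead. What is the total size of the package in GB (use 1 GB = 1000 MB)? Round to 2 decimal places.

Audio total: 128 + 88 = 216 kbps = 0.216 Mbps.
training video: 3.316 Mbps × 1860 s × 1.06 = 6537.8 Mb
podcast episode with video: 2.616 Mbps × 8220 s × 1.06 = 22793.7 Mb
gameplay capture: 55.716 Mbps × 8640 s × 1.06 = 510269.4 Mb
wedding highlight reel: 12.126 Mbps × 690 s × 1.06 = 8869.0 Mb
interview recording: 6.756 Mbps × 2160 s × 1.06 = 15468.5 Mb
drone footage reel: 61.806 Mbps × 180 s × 1.06 = 11792.6 Mb
Total: 575731.1 Mb = 71966.4 MB.
= 71.97 GB.

71.97 GB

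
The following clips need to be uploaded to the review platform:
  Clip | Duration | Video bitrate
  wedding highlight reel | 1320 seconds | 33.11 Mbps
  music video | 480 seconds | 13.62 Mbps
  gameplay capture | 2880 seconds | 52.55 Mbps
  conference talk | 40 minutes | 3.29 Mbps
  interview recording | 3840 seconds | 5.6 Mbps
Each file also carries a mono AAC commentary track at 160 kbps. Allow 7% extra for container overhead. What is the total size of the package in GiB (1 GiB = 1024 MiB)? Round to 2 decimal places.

Audio: 160 kbps = 0.160 Mbps.
wedding highlight reel: 33.270 Mbps × 1320 s × 1.07 = 46990.5 Mb
music video: 13.780 Mbps × 480 s × 1.07 = 7077.4 Mb
gameplay capture: 52.710 Mbps × 2880 s × 1.07 = 162431.1 Mb
conference talk: 3.450 Mbps × 2400 s × 1.07 = 8859.6 Mb
interview recording: 5.760 Mbps × 3840 s × 1.07 = 23666.7 Mb
Total: 249025.4 Mb = 31128.2 MB.
= 28.99 GiB.

28.99 GiB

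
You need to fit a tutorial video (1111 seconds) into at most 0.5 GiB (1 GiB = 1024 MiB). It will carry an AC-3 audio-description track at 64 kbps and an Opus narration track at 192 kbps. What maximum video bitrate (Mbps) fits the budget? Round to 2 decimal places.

Budget: 0.5 GiB = 4295.0 Mb.
Total bitrate budget: 4295.0 Mb / 1111 s = 3.866 Mbps.
Audio total: 64 + 192 = 256 kbps = 0.256 Mbps.
Video: 3.866 − 0.256 = 3.610 Mbps.

3.61 Mbps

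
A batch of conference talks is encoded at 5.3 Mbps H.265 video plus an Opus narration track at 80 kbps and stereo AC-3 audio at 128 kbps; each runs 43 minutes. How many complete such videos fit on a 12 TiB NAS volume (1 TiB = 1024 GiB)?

43 min = 2580 s
Audio total: 80 + 128 = 208 kbps = 0.208 Mbps.
Total bitrate: 5.508 Mbps.
Per item: 5.508 Mbps × 2580 s = 14,211 Mb = 1,776 MB.
Capacity: 12 TiB = 105,553,116 Mb; 7427.75 items → 7427 complete.

7427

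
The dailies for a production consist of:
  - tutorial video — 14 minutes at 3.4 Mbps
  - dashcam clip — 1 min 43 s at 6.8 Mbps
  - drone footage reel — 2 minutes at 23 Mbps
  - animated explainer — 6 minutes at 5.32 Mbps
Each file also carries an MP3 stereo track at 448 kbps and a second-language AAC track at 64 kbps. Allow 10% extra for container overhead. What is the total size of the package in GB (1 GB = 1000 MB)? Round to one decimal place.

1.2 GB

Audio total: 448 + 64 = 512 kbps = 0.512 Mbps.
tutorial video: 3.912 Mbps × 840 s × 1.10 = 3614.7 Mb
dashcam clip: 7.312 Mbps × 103 s × 1.10 = 828.4 Mb
drone footage reel: 23.512 Mbps × 120 s × 1.10 = 3103.6 Mb
animated explainer: 5.832 Mbps × 360 s × 1.10 = 2309.5 Mb
Total: 9856.2 Mb = 1232.0 MB.
= 1.232 GB.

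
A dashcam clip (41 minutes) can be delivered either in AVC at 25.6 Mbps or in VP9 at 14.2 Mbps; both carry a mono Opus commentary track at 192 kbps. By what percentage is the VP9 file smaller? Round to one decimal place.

41 min = 2460 s
Audio: 192 kbps = 0.192 Mbps.
AVC: 25.792 Mbps × 2460 s = 63448.3 Mb = 7.386 GiB.
VP9: 14.392 Mbps × 2460 s = 35404.3 Mb = 4.122 GiB.
Reduction: (1 − 4.122/7.386) × 100 = 44.20%.

44.2%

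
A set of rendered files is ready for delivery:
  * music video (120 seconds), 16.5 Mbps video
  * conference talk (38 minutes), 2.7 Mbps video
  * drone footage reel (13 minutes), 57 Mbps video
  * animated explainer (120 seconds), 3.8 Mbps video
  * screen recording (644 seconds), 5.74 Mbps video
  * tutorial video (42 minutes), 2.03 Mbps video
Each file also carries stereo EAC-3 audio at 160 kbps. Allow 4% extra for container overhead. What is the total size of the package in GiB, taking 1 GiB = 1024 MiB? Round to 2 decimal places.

Audio: 160 kbps = 0.160 Mbps.
music video: 16.660 Mbps × 120 s × 1.04 = 2079.2 Mb
conference talk: 2.860 Mbps × 2280 s × 1.04 = 6781.6 Mb
drone footage reel: 57.160 Mbps × 780 s × 1.04 = 46368.2 Mb
animated explainer: 3.960 Mbps × 120 s × 1.04 = 494.2 Mb
screen recording: 5.900 Mbps × 644 s × 1.04 = 3951.6 Mb
tutorial video: 2.190 Mbps × 2520 s × 1.04 = 5739.6 Mb
Total: 65414.3 Mb = 8176.8 MB.
= 7.615 GiB.

7.62 GiB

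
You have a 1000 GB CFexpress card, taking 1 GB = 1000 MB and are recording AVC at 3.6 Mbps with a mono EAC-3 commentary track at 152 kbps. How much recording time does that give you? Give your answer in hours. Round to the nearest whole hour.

Audio: 152 kbps = 0.152 Mbps.
Total bitrate: 3.6 + 0.152 = 3.752 Mbps.
Capacity: 1000 GB = 8,000,000 Mb.
Recording time: 8,000,000 / 3.752 = 2,132,196 s ≈ 592 hours.

592 hours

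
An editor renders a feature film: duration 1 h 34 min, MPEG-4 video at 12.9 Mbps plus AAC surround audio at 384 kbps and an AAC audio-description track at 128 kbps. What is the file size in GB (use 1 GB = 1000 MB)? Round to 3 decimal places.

1 h 34 min = 94 min = 5640 s
Audio total: 384 + 128 = 512 kbps = 0.512 Mbps.
Total bitrate: 12.9 + 0.512 = 13.412 Mbps.
Stream data: 13.412 Mbps × 5640 s = 75643.7 Mb.
75,644 Mb ÷ 8 = 9,455 MB → 9.455 GB.

9.455 GB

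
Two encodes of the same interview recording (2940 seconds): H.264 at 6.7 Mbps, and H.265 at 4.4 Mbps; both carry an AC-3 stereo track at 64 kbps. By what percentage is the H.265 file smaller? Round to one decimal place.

34.0%

Audio: 64 kbps = 0.064 Mbps.
H.264: 6.764 Mbps × 2940 s = 19886.2 Mb = 2.315 GiB.
H.265: 4.464 Mbps × 2940 s = 13124.2 Mb = 1.528 GiB.
Reduction: (1 − 1.528/2.315) × 100 = 34.00%.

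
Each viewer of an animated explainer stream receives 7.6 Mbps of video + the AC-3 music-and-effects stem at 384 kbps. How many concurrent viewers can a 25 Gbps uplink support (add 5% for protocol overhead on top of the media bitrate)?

Audio: 384 kbps = 0.384 Mbps.
Per-viewer media rate: 7.984 Mbps.
On the wire with 5% overhead: 8.383 Mbps.
25 Gbps = 25,000 Mbps; 25,000 / 8.383 = 2982.15 → 2982 viewers.

2982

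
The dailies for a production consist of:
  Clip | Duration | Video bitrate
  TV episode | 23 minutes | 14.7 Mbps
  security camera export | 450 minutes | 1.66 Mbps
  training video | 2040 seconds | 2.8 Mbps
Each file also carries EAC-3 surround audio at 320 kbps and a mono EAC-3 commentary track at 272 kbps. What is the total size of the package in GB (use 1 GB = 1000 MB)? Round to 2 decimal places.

Audio total: 320 + 272 = 592 kbps = 0.592 Mbps.
TV episode: 15.292 Mbps × 1380 s = 21103.0 Mb
security camera export: 2.252 Mbps × 27000 s = 60804.0 Mb
training video: 3.392 Mbps × 2040 s = 6919.7 Mb
Total: 88826.6 Mb = 11103.3 MB.
= 11.10 GB.

11.10 GB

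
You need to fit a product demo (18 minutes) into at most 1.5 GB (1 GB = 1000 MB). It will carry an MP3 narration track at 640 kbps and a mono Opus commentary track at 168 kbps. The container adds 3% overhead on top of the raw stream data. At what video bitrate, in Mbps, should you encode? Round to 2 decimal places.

Budget: 1.5 GB = 12000.0 Mb.
Stream payload after overhead: 12000.0 / 1.03 = 11650.5 Mb.
18 min = 1080 s
Total bitrate budget: 11650.5 Mb / 1080 s = 10.787 Mbps.
Audio total: 640 + 168 = 808 kbps = 0.808 Mbps.
Video: 10.787 − 0.808 = 9.979 Mbps.

9.98 Mbps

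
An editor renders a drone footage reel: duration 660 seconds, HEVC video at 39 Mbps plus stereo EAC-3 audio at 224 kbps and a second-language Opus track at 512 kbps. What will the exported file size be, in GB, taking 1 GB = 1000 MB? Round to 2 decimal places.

3.28 GB

Audio total: 224 + 512 = 736 kbps = 0.736 Mbps.
Total bitrate: 39 + 0.736 = 39.736 Mbps.
Stream data: 39.736 Mbps × 660 s = 26225.8 Mb.
26,226 Mb ÷ 8 = 3,278 MB → 3.278 GB.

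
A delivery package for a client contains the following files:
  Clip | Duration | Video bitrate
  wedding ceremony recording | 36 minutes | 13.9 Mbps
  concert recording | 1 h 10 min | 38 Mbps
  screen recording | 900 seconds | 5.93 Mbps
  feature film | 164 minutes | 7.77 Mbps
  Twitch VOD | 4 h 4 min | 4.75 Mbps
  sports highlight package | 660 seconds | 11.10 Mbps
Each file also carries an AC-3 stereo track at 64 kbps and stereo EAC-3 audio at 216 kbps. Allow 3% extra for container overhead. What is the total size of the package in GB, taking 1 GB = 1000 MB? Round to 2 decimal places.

46.01 GB

Audio total: 64 + 216 = 280 kbps = 0.280 Mbps.
wedding ceremony recording: 14.180 Mbps × 2160 s × 1.03 = 31547.7 Mb
concert recording: 38.280 Mbps × 4200 s × 1.03 = 165599.3 Mb
screen recording: 6.210 Mbps × 900 s × 1.03 = 5756.7 Mb
feature film: 8.050 Mbps × 9840 s × 1.03 = 81588.4 Mb
Twitch VOD: 5.030 Mbps × 14640 s × 1.03 = 75848.4 Mb
sports highlight package: 11.380 Mbps × 660 s × 1.03 = 7736.1 Mb
Total: 368076.5 Mb = 46009.6 MB.
= 46.01 GB.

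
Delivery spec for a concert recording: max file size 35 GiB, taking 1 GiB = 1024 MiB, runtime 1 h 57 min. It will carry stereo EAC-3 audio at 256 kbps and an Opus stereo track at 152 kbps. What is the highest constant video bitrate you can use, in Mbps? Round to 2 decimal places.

42.42 Mbps

Budget: 35 GiB = 300647.7 Mb.
1 h 57 min = 117 min = 7020 s
Total bitrate budget: 300647.7 Mb / 7020 s = 42.827 Mbps.
Audio total: 256 + 152 = 408 kbps = 0.408 Mbps.
Video: 42.827 − 0.408 = 42.419 Mbps.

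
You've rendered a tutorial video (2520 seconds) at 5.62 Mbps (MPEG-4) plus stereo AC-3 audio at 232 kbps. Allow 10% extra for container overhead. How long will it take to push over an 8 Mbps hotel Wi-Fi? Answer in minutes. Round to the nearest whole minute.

Audio: 232 kbps = 0.232 Mbps.
Total bitrate: 5.852 Mbps.
File: 5.852 Mbps × 2520 s = 14747.0 Mb.
With 10% container overhead: ×1.10. → 16221.7 Mb.
At 8 Mbps: 16221.7 / 8 = 2027.7 s ≈ 33.8 minutes.

34 minutes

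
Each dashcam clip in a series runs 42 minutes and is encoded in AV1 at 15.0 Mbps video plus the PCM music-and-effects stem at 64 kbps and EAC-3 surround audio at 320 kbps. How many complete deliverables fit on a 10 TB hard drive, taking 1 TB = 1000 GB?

2063

42 min = 2520 s
Audio total: 64 + 320 = 384 kbps = 0.384 Mbps.
Total bitrate: 15.384 Mbps.
Per item: 15.384 Mbps × 2520 s = 38,768 Mb = 4,846 MB.
Capacity: 10 TB = 80,000,000 Mb; 2063.57 items → 2063 complete.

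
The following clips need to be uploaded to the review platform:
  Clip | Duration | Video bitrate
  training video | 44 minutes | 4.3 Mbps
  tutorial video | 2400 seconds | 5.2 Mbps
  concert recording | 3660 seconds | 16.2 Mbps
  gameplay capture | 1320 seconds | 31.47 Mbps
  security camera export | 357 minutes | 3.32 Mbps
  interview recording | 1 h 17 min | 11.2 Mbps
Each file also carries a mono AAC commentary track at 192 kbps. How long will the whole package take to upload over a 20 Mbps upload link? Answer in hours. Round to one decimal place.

Audio: 192 kbps = 0.192 Mbps.
training video: 4.492 Mbps × 2640 s = 11858.9 Mb
tutorial video: 5.392 Mbps × 2400 s = 12940.8 Mb
concert recording: 16.392 Mbps × 3660 s = 59994.7 Mb
gameplay capture: 31.662 Mbps × 1320 s = 41793.8 Mb
security camera export: 3.512 Mbps × 21420 s = 75227.0 Mb
interview recording: 11.392 Mbps × 4620 s = 52631.0 Mb
Total: 254446.3 Mb = 31805.8 MB.
At 20 Mbps: 254446.3 / 20 = 12722 s ≈ 3.53 hours.

3.5 hours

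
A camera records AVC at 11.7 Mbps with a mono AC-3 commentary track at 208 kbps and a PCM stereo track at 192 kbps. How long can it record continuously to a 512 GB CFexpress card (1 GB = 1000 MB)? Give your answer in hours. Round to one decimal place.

94.0 hours

Audio total: 208 + 192 = 400 kbps = 0.400 Mbps.
Total bitrate: 11.7 + 0.400 = 12.100 Mbps.
Capacity: 512 GB = 4,096,000 Mb.
Recording time: 4,096,000 / 12.100 = 338,512 s ≈ 94.0 hours.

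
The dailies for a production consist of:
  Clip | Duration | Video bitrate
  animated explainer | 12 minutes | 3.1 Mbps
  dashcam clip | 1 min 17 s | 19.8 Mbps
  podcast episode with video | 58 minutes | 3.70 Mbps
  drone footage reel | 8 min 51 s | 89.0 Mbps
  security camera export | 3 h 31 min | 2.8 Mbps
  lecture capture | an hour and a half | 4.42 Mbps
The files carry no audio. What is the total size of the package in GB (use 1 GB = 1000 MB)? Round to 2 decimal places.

15.40 GB

animated explainer: 3.100 Mbps × 720 s = 2232.0 Mb
dashcam clip: 19.800 Mbps × 77 s = 1524.6 Mb
podcast episode with video: 3.700 Mbps × 3480 s = 12876.0 Mb
drone footage reel: 89.000 Mbps × 531 s = 47259.0 Mb
security camera export: 2.800 Mbps × 12660 s = 35448.0 Mb
lecture capture: 4.420 Mbps × 5400 s = 23868.0 Mb
Total: 123207.6 Mb = 15401.0 MB.
= 15.40 GB.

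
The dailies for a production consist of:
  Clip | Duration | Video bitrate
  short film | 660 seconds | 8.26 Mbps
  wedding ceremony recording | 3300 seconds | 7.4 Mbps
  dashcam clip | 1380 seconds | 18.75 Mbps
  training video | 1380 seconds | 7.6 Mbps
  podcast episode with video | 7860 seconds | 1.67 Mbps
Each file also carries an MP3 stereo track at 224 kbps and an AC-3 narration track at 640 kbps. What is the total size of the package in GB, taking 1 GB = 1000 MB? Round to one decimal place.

Audio total: 224 + 640 = 864 kbps = 0.864 Mbps.
short film: 9.124 Mbps × 660 s = 6021.8 Mb
wedding ceremony recording: 8.264 Mbps × 3300 s = 27271.2 Mb
dashcam clip: 19.614 Mbps × 1380 s = 27067.3 Mb
training video: 8.464 Mbps × 1380 s = 11680.3 Mb
podcast episode with video: 2.534 Mbps × 7860 s = 19917.2 Mb
Total: 91957.9 Mb = 11494.7 MB.
= 11.49 GB.

11.5 GB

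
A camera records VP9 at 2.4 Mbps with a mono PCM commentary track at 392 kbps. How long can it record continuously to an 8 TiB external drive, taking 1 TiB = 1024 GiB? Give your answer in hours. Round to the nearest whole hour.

7001 hours

Audio: 392 kbps = 0.392 Mbps.
Total bitrate: 2.4 + 0.392 = 2.792 Mbps.
Capacity: 8 TiB = 70,368,744 Mb.
Recording time: 70,368,744 / 2.792 = 25,203,705 s ≈ 7,001 hours.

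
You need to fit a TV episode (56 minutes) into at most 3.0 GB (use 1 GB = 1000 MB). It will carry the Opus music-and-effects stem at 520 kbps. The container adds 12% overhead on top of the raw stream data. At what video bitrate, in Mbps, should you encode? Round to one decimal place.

5.9 Mbps

Budget: 3.0 GB = 24000.0 Mb.
Stream payload after overhead: 24000.0 / 1.12 = 21428.6 Mb.
56 min = 3360 s
Total bitrate budget: 21428.6 Mb / 3360 s = 6.378 Mbps.
Audio: 520 kbps = 0.520 Mbps.
Video: 6.378 − 0.520 = 5.858 Mbps.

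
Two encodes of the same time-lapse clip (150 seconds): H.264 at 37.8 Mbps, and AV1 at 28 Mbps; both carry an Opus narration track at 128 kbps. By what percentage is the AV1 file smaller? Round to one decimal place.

25.8%

Audio: 128 kbps = 0.128 Mbps.
H.264: 37.928 Mbps × 150 s = 5689.2 Mb = 0.711 GB.
AV1: 28.128 Mbps × 150 s = 4219.2 Mb = 0.527 GB.
Reduction: (1 − 0.527/0.711) × 100 = 25.84%.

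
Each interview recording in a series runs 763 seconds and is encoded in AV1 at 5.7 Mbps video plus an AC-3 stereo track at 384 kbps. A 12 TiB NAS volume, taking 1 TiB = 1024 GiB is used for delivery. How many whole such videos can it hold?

Audio: 384 kbps = 0.384 Mbps.
Total bitrate: 6.084 Mbps.
Per item: 6.084 Mbps × 763 s = 4,642 Mb = 580.3 MB.
Capacity: 12 TiB = 105,553,116 Mb; 22738.26 items → 22738 complete.

22738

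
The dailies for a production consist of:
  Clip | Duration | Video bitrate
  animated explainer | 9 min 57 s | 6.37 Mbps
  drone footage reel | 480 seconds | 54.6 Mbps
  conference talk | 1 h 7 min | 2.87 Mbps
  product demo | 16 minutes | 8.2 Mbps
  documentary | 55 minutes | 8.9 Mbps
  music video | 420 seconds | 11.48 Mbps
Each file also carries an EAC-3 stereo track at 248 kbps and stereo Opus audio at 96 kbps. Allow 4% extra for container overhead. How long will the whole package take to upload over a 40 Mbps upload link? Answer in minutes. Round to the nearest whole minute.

Audio total: 248 + 96 = 344 kbps = 0.344 Mbps.
animated explainer: 6.714 Mbps × 597 s × 1.04 = 4168.6 Mb
drone footage reel: 54.944 Mbps × 480 s × 1.04 = 27428.0 Mb
conference talk: 3.214 Mbps × 4020 s × 1.04 = 13437.1 Mb
product demo: 8.544 Mbps × 960 s × 1.04 = 8530.3 Mb
documentary: 9.244 Mbps × 3300 s × 1.04 = 31725.4 Mb
music video: 11.824 Mbps × 420 s × 1.04 = 5164.7 Mb
Total: 90454.2 Mb = 11306.8 MB.
At 40 Mbps: 90454.2 / 40 = 2261 s ≈ 37.7 minutes.

38 minutes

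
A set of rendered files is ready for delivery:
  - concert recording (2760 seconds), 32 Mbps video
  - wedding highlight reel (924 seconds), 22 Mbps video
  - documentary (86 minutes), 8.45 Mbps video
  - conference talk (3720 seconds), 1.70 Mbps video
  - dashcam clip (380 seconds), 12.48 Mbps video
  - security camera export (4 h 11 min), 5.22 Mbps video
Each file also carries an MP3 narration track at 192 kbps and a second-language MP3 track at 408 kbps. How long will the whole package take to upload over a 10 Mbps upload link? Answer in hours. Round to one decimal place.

Audio total: 192 + 408 = 600 kbps = 0.600 Mbps.
concert recording: 32.600 Mbps × 2760 s = 89976.0 Mb
wedding highlight reel: 22.600 Mbps × 924 s = 20882.4 Mb
documentary: 9.050 Mbps × 5160 s = 46698.0 Mb
conference talk: 2.300 Mbps × 3720 s = 8556.0 Mb
dashcam clip: 13.080 Mbps × 380 s = 4970.4 Mb
security camera export: 5.820 Mbps × 15060 s = 87649.2 Mb
Total: 258732.0 Mb = 32341.5 MB.
At 10 Mbps: 258732.0 / 10 = 25873 s ≈ 7.19 hours.

7.2 hours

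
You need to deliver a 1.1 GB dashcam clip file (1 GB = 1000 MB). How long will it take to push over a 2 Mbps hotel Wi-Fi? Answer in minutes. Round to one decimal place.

73.3 minutes

File: 1.1 GB = 8800.0 Mb.
At 2 Mbps: 8800.0 / 2 = 4400.0 s ≈ 73.3 minutes.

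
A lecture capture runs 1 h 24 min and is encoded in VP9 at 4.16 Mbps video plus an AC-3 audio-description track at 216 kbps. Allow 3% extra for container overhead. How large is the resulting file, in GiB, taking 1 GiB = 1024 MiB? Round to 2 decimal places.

2.64 GiB

1 h 24 min = 84 min = 5040 s
Audio: 216 kbps = 0.216 Mbps.
Total bitrate: 4.16 + 0.216 = 4.376 Mbps.
Stream data: 4.376 Mbps × 5040 s = 22055.0 Mb.
With 3% container overhead: ×1.03.
22,717 Mb = 2,839,586,400 bytes ÷ 1,073,741,824 = 2.645 GiB.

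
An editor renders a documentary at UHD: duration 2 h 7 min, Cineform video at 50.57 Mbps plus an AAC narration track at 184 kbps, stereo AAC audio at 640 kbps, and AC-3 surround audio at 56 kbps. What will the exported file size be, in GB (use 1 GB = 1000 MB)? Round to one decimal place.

49.0 GB

2 h 7 min = 127 min = 7620 s
Audio total: 184 + 640 + 56 = 880 kbps = 0.880 Mbps.
Total bitrate: 50.57 + 0.880 = 51.450 Mbps.
Stream data: 51.450 Mbps × 7620 s = 392049.0 Mb.
392,049 Mb ÷ 8 = 49,006 MB → 49.01 GB.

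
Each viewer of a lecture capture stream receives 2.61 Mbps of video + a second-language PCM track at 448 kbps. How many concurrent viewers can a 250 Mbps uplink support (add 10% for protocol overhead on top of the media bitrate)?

74

Audio: 448 kbps = 0.448 Mbps.
Per-viewer media rate: 3.058 Mbps.
On the wire with 10% overhead: 3.364 Mbps.
250 Mbps = 250.0 Mbps; 250.0 / 3.364 = 74.32 → 74 viewers.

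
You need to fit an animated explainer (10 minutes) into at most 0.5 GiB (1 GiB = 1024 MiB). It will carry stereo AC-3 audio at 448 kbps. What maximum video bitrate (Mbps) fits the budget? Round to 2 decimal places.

Budget: 0.5 GiB = 4295.0 Mb.
10 min = 600 s
Total bitrate budget: 4295.0 Mb / 600 s = 7.158 Mbps.
Audio: 448 kbps = 0.448 Mbps.
Video: 7.158 − 0.448 = 6.710 Mbps.

6.71 Mbps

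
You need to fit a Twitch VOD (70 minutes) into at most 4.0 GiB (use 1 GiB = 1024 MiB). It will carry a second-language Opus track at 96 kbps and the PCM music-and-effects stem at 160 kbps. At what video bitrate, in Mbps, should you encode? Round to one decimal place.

7.9 Mbps

Budget: 4.0 GiB = 34359.7 Mb.
70 min = 4200 s
Total bitrate budget: 34359.7 Mb / 4200 s = 8.181 Mbps.
Audio total: 96 + 160 = 256 kbps = 0.256 Mbps.
Video: 8.181 − 0.256 = 7.925 Mbps.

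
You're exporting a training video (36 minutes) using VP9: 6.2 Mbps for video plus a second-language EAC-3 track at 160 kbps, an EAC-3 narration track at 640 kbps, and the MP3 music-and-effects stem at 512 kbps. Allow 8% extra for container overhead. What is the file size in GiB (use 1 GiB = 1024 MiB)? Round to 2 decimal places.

36 min = 2160 s
Audio total: 160 + 640 + 512 = 1312 kbps = 1.312 Mbps.
Total bitrate: 6.2 + 1.312 = 7.512 Mbps.
Stream data: 7.512 Mbps × 2160 s = 16225.9 Mb.
With 8% container overhead: ×1.08.
17,524 Mb = 2,190,499,200 bytes ÷ 1,073,741,824 = 2.040 GiB.

2.04 GiB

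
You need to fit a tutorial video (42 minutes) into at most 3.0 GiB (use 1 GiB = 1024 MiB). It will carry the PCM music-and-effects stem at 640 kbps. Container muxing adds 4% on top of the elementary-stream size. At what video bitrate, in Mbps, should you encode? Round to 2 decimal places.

9.19 Mbps

Budget: 3.0 GiB = 25769.8 Mb.
Stream payload after overhead: 25769.8 / 1.04 = 24778.7 Mb.
42 min = 2520 s
Total bitrate budget: 24778.7 Mb / 2520 s = 9.833 Mbps.
Audio: 640 kbps = 0.640 Mbps.
Video: 9.833 − 0.640 = 9.193 Mbps.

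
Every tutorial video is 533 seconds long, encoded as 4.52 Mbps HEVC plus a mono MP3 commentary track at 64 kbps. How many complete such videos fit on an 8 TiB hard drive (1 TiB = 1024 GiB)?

28801

Audio: 64 kbps = 0.064 Mbps.
Total bitrate: 4.584 Mbps.
Per item: 4.584 Mbps × 533 s = 2,443 Mb = 305.4 MB.
Capacity: 8 TiB = 70,368,744 Mb; 28801.03 items → 28801 complete.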